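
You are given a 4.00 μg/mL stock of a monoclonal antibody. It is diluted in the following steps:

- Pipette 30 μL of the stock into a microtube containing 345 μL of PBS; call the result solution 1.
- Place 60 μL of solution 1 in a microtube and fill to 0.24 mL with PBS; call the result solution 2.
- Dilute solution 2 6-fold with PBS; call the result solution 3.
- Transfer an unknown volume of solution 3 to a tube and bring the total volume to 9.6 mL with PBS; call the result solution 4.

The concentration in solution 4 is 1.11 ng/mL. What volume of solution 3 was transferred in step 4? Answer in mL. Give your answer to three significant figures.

0.799 mL

Step 1: 30 μL + 345 μL = 375 μL total → factor 375/30 = 12.5
Step 2: 60 μL brought to 0.24 mL → factor 240/60 = 4
Step 3: 6-fold → factor 6
Step 4: v brought to 9.6 mL → factor = 9.6 mL/v
Product of known-step factors = 300
Overall factor = 4.00 μg/mL / (1.11 ng/mL) = 3603.6
Step-4 factor = 3603.6 / 300 = 12.012
v = 9.6 mL / 12.012 = 0.799 mL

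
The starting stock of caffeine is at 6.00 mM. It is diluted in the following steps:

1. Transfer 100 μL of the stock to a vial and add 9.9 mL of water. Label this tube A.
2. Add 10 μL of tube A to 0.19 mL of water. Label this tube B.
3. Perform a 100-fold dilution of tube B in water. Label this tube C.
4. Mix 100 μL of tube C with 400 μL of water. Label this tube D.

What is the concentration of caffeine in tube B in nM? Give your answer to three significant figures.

Step 1: 100 μL + 9.9 mL = 10000 μL total → factor 10000/100 = 100
Step 2: 10 μL + 0.19 mL = 200 μL total → factor 200/10 = 20
Dilution factor through tube B = 100 × 20 = 2000
[tube B] = 6.00 mM / 2000 = 0.003000 mM = 3.00 × 10^3 nM

3.00 × 10^3 nM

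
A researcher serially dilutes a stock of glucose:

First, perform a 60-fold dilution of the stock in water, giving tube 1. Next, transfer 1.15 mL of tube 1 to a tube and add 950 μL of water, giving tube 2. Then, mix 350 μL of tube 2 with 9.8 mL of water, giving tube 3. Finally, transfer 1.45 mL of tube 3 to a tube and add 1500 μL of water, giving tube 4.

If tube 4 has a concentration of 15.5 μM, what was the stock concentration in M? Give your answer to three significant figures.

Step 1: 60-fold → factor 60
Step 2: 1.15 mL + 950 μL = 2.1 mL total → factor 2.1/1.15 = 1.8261
Step 3: 350 μL + 9.8 mL = 10150 μL total → factor 10150/350 = 29
Step 4: 1.45 mL + 1500 μL = 2.95 mL total → factor 2.95/1.45 = 2.0345
Overall dilution factor = 60 × 1.8261 × 29 × 2.0345 = 6464.3
Stock = 15.5 μM × 6464.3 = 1.002 × 10^5 μM = 0.100 M

0.100 M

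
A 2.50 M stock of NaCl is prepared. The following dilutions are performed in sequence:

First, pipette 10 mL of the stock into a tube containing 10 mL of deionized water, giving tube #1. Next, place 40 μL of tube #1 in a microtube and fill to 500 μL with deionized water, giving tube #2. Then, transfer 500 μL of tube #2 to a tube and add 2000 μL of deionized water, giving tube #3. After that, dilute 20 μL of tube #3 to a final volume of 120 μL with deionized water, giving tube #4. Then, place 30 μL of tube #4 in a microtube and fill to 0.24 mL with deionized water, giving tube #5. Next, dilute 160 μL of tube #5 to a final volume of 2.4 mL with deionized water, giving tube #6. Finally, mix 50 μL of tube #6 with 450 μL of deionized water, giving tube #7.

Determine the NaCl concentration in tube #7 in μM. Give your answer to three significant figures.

2.78 μM

Step 1: 10 mL + 10 mL = 20 mL total → factor 20/10 = 2
Step 2: 40 μL brought to 500 μL → factor 500/40 = 12.5
Step 3: 500 μL + 2000 μL = 2500 μL total → factor 2500/500 = 5
Step 4: 20 μL brought to 120 μL → factor 120/20 = 6
Step 5: 30 μL brought to 0.24 mL → factor 240/30 = 8
Step 6: 160 μL brought to 2.4 mL → factor 2400/160 = 15
Step 7: 50 μL + 450 μL = 500 μL total → factor 500/50 = 10
Overall dilution factor = 2 × 12.5 × 5 × 6 × 8 × 15 × 10 = 9 × 10^5
Final = 2.50 M / 9 × 10^5 = 2.778 × 10^-6 M = 2.78 μM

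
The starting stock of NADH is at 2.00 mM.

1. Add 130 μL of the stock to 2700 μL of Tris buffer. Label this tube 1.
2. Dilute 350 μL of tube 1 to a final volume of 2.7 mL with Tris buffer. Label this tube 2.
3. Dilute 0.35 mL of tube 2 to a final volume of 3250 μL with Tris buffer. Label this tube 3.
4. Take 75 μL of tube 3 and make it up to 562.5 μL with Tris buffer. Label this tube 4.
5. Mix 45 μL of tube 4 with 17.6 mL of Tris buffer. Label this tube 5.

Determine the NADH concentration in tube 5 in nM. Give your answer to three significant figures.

Step 1: 130 μL + 2700 μL = 2830 μL total → factor 2830/130 = 21.769
Step 2: 350 μL brought to 2.7 mL → factor 2700/350 = 7.7143
Step 3: 0.35 mL brought to 3250 μL → factor 3.25/0.35 = 9.2857
Step 4: 75 μL brought to 562.5 μL → factor 562.5/75 = 7.5
Step 5: 45 μL + 17.6 mL = 17645 μL total → factor 17645/45 = 392.11
Overall dilution factor = 21.769 × 7.7143 × 9.2857 × 7.5 × 392.11 = 4.5859 × 10^6
Final = 2.00 mM / 4.5859 × 10^6 = 4.361 × 10^-7 mM = 0.436 nM

0.436 nM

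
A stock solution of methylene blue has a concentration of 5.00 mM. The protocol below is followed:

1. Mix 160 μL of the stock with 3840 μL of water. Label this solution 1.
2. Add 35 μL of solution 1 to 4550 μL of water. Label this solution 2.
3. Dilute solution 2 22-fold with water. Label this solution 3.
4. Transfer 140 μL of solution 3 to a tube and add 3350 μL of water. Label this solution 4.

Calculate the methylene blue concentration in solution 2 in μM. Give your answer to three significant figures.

Step 1: 160 μL + 3840 μL = 4000 μL total → factor 4000/160 = 25
Step 2: 35 μL + 4550 μL = 4585 μL total → factor 4585/35 = 131
Dilution factor through solution 2 = 25 × 131 = 3275
[solution 2] = 5.00 mM / 3275 = 0.001527 mM = 1.53 μM

1.53 μM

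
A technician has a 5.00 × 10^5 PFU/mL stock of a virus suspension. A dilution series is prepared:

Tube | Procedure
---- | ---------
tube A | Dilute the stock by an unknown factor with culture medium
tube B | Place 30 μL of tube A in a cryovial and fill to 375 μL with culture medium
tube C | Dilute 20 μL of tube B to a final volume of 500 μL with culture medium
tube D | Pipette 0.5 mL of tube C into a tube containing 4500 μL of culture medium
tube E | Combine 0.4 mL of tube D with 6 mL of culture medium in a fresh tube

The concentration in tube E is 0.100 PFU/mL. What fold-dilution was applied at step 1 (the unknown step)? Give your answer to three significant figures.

100-fold

Step 1: unknown factor x
Step 2: 30 μL brought to 375 μL → factor 375/30 = 12.5
Step 3: 20 μL brought to 500 μL → factor 500/20 = 25
Step 4: 0.5 mL + 4500 μL = 5 mL total → factor 5/0.5 = 10
Step 5: 0.4 mL + 6 mL = 6.4 mL total → factor 6.4/0.4 = 16
Product of known-step factors = 50000
Overall factor = 5.00 × 10^5 PFU/mL / (0.100 PFU/mL) = 5 × 10^6
x = 5 × 10^6 / 50000 = 100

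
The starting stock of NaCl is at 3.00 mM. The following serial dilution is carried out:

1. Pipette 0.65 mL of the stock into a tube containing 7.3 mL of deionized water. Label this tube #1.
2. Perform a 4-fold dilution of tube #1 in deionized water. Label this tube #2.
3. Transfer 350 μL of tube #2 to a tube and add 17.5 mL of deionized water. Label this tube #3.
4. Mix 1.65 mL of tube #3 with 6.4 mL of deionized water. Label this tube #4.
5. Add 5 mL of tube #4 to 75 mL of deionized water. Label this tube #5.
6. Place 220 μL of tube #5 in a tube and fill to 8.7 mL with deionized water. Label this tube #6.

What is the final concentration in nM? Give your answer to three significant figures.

Step 1: 0.65 mL + 7.3 mL = 7.95 mL total → factor 7.95/0.65 = 12.231
Step 2: 4-fold → factor 4
Step 3: 350 μL + 17.5 mL = 17850 μL total → factor 17850/350 = 51
Step 4: 1.65 mL + 6.4 mL = 8.05 mL total → factor 8.05/1.65 = 4.8788
Step 5: 5 mL + 75 mL = 80 mL total → factor 80/5 = 16
Step 6: 220 μL brought to 8.7 mL → factor 8700/220 = 39.545
Overall dilution factor = 12.231 × 4 × 51 × 4.8788 × 16 × 39.545 = 7.7022 × 10^6
Final = 3.00 mM / 7.7022 × 10^6 = 3.895 × 10^-7 mM = 0.390 nM

0.390 nM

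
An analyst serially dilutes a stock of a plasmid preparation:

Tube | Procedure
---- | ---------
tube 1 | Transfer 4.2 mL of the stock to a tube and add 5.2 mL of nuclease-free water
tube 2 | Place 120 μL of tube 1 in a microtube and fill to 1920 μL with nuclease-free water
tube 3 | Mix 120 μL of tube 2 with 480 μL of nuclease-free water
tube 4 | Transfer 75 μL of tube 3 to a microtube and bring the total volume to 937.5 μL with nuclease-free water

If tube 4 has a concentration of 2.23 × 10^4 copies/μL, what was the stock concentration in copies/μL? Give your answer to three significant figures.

4.99 × 10^7 copies/μL

Step 1: 4.2 mL + 5.2 mL = 9.4 mL total → factor 9.4/4.2 = 2.2381
Step 2: 120 μL brought to 1920 μL → factor 1920/120 = 16
Step 3: 120 μL + 480 μL = 600 μL total → factor 600/120 = 5
Step 4: 75 μL brought to 937.5 μL → factor 937.5/75 = 12.5
Overall dilution factor = 2.2381 × 16 × 5 × 12.5 = 2238.1
Stock = 2.23 × 10^4 copies/μL × 2238.1 = 4.99 × 10^7 copies/μL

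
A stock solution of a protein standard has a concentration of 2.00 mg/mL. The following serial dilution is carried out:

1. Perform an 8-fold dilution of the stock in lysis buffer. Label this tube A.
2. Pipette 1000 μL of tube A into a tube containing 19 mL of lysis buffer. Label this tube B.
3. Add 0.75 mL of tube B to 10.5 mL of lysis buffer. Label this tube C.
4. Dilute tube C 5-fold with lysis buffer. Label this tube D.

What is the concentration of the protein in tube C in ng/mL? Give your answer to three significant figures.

833 ng/mL

Step 1: 8-fold → factor 8
Step 2: 1000 μL + 19 mL = 20000 μL total → factor 20000/1000 = 20
Step 3: 0.75 mL + 10.5 mL = 11.25 mL total → factor 11.25/0.75 = 15
Dilution factor through tube C = 8 × 20 × 15 = 2400
[tube C] = 2.00 mg/mL / 2400 = 0.0008333 mg/mL = 833 ng/mL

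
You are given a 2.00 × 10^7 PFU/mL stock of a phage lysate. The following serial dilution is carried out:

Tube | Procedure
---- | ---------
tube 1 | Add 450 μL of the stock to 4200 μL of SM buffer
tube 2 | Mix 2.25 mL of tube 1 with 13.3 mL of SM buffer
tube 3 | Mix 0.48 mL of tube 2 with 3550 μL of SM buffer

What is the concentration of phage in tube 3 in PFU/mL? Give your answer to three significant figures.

3.34 × 10^4 PFU/mL

Step 1: 450 μL + 4200 μL = 4650 μL total → factor 4650/450 = 10.333
Step 2: 2.25 mL + 13.3 mL = 15.55 mL total → factor 15.55/2.25 = 6.9111
Step 3: 0.48 mL + 3550 μL = 4.03 mL total → factor 4.03/0.48 = 8.3958
Overall dilution factor = 10.333 × 6.9111 × 8.3958 = 599.59
Final = 2.00 × 10^7 PFU/mL / 599.59 = 3.34 × 10^4 PFU/mL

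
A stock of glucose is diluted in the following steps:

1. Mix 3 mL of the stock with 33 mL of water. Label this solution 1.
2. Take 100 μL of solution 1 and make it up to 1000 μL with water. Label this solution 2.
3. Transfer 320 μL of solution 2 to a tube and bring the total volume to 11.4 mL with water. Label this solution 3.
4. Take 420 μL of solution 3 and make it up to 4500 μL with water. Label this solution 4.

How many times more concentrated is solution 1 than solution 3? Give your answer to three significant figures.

Step 1: 3 mL + 33 mL = 36 mL total → factor 36/3 = 12
Step 2: 100 μL brought to 1000 μL → factor 1000/100 = 10
Step 3: 320 μL brought to 11.4 mL → factor 11400/320 = 35.625
Dilution factor to solution 1 = 12; to solution 3 = 4275
[solution 1]/[solution 3] = (factor to solution 3)/(factor to solution 1) = 4275/12 = 356

356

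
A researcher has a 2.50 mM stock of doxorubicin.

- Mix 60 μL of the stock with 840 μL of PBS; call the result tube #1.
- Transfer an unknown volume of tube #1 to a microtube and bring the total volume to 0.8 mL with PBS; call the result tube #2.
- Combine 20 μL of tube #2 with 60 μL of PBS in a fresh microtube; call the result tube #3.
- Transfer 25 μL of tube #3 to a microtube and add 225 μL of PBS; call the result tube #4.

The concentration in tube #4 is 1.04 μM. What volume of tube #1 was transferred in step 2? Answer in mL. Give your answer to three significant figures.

0.200 mL

Step 1: 60 μL + 840 μL = 900 μL total → factor 900/60 = 15
Step 2: v brought to 0.8 mL → factor = 0.8 mL/v
Step 3: 20 μL + 60 μL = 80 μL total → factor 80/20 = 4
Step 4: 25 μL + 225 μL = 250 μL total → factor 250/25 = 10
Product of known-step factors = 600
Overall factor = 2.50 mM / (1.04 μM) = 2403.8
Step-2 factor = 2403.8 / 600 = 4.0064
v = 0.8 mL / 4.0064 = 0.200 mL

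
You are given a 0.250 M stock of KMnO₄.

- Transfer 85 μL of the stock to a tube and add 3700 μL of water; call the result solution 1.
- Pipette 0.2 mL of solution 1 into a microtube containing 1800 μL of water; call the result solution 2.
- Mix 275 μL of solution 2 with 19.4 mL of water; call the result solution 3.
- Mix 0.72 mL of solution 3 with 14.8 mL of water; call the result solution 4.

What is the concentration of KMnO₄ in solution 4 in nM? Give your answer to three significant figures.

364 nM

Step 1: 85 μL + 3700 μL = 3785 μL total → factor 3785/85 = 44.529
Step 2: 0.2 mL + 1800 μL = 2 mL total → factor 2/0.2 = 10
Step 3: 275 μL + 19.4 mL = 19675 μL total → factor 19675/275 = 71.545
Step 4: 0.72 mL + 14.8 mL = 15.52 mL total → factor 15.52/0.72 = 21.556
Overall dilution factor = 44.529 × 10 × 71.545 × 21.556 = 6.8673 × 10^5
Final = 0.250 M / 6.8673 × 10^5 = 3.640 × 10^-7 M = 364 nM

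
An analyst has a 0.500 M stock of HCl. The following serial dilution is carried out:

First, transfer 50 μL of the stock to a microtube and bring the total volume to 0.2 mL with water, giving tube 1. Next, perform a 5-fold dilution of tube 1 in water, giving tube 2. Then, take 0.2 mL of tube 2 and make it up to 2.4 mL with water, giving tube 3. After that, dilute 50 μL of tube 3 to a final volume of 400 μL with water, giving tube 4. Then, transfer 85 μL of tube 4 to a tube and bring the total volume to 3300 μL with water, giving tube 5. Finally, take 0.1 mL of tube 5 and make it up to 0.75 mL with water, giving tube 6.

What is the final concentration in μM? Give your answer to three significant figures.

Step 1: 50 μL brought to 0.2 mL → factor 200/50 = 4
Step 2: 5-fold → factor 5
Step 3: 0.2 mL brought to 2.4 mL → factor 2.4/0.2 = 12
Step 4: 50 μL brought to 400 μL → factor 400/50 = 8
Step 5: 85 μL brought to 3300 μL → factor 3300/85 = 38.824
Step 6: 0.1 mL brought to 0.75 mL → factor 0.75/0.1 = 7.5
Overall dilution factor = 4 × 5 × 12 × 8 × 38.824 × 7.5 = 5.5906 × 10^5
Final = 0.500 M / 5.5906 × 10^5 = 8.944 × 10^-7 M = 0.894 μM

0.894 μM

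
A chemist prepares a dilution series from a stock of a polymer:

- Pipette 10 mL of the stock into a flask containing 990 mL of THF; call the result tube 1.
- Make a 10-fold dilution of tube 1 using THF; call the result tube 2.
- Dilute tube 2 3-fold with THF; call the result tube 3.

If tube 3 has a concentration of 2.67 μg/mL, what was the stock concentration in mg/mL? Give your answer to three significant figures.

Step 1: 10 mL + 990 mL = 1000 mL total → factor 1000/10 = 100
Step 2: 10-fold → factor 10
Step 3: 3-fold → factor 3
Overall dilution factor = 100 × 10 × 3 = 3000
Stock = 2.67 μg/mL × 3000 = 8010 μg/mL = 8.01 mg/mL

8.01 mg/mL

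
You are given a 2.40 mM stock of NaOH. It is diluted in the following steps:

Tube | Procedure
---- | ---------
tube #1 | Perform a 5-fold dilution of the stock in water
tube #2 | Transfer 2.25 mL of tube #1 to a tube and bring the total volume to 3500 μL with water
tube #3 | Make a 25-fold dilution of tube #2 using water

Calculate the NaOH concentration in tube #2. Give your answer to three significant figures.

Step 1: 5-fold → factor 5
Step 2: 2.25 mL brought to 3500 μL → factor 3.5/2.25 = 1.5556
Dilution factor through tube #2 = 5 × 1.5556 = 7.7778
[tube #2] = 2.40 mM / 7.7778 = 0.309 mM

0.309 mM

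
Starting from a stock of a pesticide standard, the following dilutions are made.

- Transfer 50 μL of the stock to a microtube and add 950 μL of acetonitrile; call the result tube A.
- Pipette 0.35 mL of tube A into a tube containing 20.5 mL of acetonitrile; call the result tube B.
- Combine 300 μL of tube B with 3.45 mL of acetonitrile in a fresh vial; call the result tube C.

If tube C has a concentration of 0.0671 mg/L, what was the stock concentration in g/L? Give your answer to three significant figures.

0.999 g/L

Step 1: 50 μL + 950 μL = 1000 μL total → factor 1000/50 = 20
Step 2: 0.35 mL + 20.5 mL = 20.85 mL total → factor 20.85/0.35 = 59.571
Step 3: 300 μL + 3.45 mL = 3750 μL total → factor 3750/300 = 12.5
Overall dilution factor = 20 × 59.571 × 12.5 = 14893
Stock = 0.0671 mg/L × 14893 = 999.3 mg/L = 0.999 g/L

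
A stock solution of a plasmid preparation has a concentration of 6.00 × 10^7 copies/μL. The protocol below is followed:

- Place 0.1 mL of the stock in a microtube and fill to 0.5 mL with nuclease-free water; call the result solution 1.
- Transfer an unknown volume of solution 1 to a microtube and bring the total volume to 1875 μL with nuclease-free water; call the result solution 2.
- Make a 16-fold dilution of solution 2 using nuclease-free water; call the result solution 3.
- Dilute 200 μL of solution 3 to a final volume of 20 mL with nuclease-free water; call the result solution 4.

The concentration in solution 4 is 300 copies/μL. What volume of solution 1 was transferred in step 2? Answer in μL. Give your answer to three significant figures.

75.0 μL

Step 1: 0.1 mL brought to 0.5 mL → factor 0.5/0.1 = 5
Step 2: v brought to 1875 μL → factor = 1875 μL/v
Step 3: 16-fold → factor 16
Step 4: 200 μL brought to 20 mL → factor 20000/200 = 100
Product of known-step factors = 8000
Overall factor = 6.00 × 10^7 copies/μL / (300 copies/μL) = 2 × 10^5
Step-2 factor = 2 × 10^5 / 8000 = 25
v = 1875 μL / 25 = 75.0 μL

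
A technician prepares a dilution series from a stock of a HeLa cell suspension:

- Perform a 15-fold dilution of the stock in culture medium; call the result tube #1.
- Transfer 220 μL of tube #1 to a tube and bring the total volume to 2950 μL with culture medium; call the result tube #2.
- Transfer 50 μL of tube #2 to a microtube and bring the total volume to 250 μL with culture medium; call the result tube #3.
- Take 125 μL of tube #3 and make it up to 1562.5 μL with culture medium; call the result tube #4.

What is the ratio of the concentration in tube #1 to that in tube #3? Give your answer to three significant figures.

Step 1: 15-fold → factor 15
Step 2: 220 μL brought to 2950 μL → factor 2950/220 = 13.409
Step 3: 50 μL brought to 250 μL → factor 250/50 = 5
Dilution factor to tube #1 = 15; to tube #3 = 1005.7
[tube #1]/[tube #3] = (factor to tube #3)/(factor to tube #1) = 1005.7/15 = 67.0

67.0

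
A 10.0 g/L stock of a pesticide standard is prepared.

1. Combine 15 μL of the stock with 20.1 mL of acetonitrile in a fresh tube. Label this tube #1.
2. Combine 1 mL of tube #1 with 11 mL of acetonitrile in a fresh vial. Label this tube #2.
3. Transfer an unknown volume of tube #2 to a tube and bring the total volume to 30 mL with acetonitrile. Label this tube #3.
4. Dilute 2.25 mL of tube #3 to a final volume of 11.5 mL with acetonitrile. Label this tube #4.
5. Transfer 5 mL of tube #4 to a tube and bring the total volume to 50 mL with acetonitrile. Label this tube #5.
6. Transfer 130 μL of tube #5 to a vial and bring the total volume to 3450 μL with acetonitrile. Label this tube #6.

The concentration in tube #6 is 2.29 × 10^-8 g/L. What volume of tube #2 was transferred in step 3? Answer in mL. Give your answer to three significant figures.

Step 1: 15 μL + 20.1 mL = 20115 μL total → factor 20115/15 = 1341
Step 2: 1 mL + 11 mL = 12 mL total → factor 12/1 = 12
Step 3: v brought to 30 mL → factor = 30 mL/v
Step 4: 2.25 mL brought to 11.5 mL → factor 11.5/2.25 = 5.1111
Step 5: 5 mL brought to 50 mL → factor 50/5 = 10
Step 6: 130 μL brought to 3450 μL → factor 3450/130 = 26.538
Product of known-step factors = 2.1827 × 10^7
Overall factor = 10.0 g/L / (2.29 × 10^-8 g/L) = 4.3668 × 10^8
Step-3 factor = 4.3668 × 10^8 / 2.1827 × 10^7 = 20.006
v = 30 mL / 20.006 = 1.50 mL

1.50 mL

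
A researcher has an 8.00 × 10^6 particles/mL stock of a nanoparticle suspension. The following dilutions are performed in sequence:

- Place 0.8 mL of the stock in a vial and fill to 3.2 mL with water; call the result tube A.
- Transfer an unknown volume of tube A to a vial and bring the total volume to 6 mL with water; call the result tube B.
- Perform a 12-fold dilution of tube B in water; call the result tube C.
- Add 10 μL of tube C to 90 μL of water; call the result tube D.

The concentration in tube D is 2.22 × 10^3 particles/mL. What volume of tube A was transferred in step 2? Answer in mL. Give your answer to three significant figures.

0.799 mL

Step 1: 0.8 mL brought to 3.2 mL → factor 3.2/0.8 = 4
Step 2: v brought to 6 mL → factor = 6 mL/v
Step 3: 12-fold → factor 12
Step 4: 10 μL + 90 μL = 100 μL total → factor 100/10 = 10
Product of known-step factors = 480
Overall factor = 8.00 × 10^6 particles/mL / (2.22 × 10^3 particles/mL) = 3603.6
Step-2 factor = 3603.6 / 480 = 7.5075
v = 6 mL / 7.5075 = 0.799 mL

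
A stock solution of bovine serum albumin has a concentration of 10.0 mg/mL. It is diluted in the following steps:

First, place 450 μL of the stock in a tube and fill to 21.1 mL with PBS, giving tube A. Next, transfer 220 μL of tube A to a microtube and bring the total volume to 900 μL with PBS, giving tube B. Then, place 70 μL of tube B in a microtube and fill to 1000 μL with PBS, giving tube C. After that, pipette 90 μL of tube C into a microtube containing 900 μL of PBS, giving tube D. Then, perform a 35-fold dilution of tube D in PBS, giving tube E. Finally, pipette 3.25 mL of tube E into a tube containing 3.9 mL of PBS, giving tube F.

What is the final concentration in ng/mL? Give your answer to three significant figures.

Step 1: 450 μL brought to 21.1 mL → factor 21100/450 = 46.889
Step 2: 220 μL brought to 900 μL → factor 900/220 = 4.0909
Step 3: 70 μL brought to 1000 μL → factor 1000/70 = 14.286
Step 4: 90 μL + 900 μL = 990 μL total → factor 990/90 = 11
Step 5: 35-fold → factor 35
Step 6: 3.25 mL + 3.9 mL = 7.15 mL total → factor 7.15/3.25 = 2.2
Overall dilution factor = 46.889 × 4.0909 × 14.286 × 11 × 35 × 2.2 = 2.321 × 10^6
Final = 10.0 mg/mL / 2.321 × 10^6 = 4.308 × 10^-6 mg/mL = 4.31 ng/mL

4.31 ng/mL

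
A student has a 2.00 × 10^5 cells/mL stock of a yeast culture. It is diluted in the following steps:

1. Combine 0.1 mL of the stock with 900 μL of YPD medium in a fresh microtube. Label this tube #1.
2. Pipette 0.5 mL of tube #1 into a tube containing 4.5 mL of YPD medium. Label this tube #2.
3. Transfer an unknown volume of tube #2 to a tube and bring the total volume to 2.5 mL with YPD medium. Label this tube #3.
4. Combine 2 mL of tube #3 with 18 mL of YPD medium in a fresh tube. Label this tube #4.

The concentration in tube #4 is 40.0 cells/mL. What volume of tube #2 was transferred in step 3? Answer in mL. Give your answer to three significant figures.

0.500 mL

Step 1: 0.1 mL + 900 μL = 1 mL total → factor 1/0.1 = 10
Step 2: 0.5 mL + 4.5 mL = 5 mL total → factor 5/0.5 = 10
Step 3: v brought to 2.5 mL → factor = 2.5 mL/v
Step 4: 2 mL + 18 mL = 20 mL total → factor 20/2 = 10
Product of known-step factors = 1000
Overall factor = 2.00 × 10^5 cells/mL / (40.0 cells/mL) = 5000
Step-3 factor = 5000 / 1000 = 5
v = 2.5 mL / 5 = 0.500 mL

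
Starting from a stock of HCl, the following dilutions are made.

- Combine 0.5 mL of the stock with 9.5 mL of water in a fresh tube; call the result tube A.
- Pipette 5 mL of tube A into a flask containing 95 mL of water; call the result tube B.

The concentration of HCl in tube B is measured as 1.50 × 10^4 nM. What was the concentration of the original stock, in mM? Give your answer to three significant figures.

Step 1: 0.5 mL + 9.5 mL = 10 mL total → factor 10/0.5 = 20
Step 2: 5 mL + 95 mL = 100 mL total → factor 100/5 = 20
Overall dilution factor = 20 × 20 = 400
Stock = 1.50 × 10^4 nM × 400 = 6.000 × 10^6 nM = 6.00 mM

6.00 mM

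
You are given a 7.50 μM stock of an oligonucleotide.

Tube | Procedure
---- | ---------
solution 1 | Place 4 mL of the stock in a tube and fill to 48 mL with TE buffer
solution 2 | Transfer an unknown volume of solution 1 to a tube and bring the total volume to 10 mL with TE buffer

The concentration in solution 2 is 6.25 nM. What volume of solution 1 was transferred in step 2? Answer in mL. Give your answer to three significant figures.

Step 1: 4 mL brought to 48 mL → factor 48/4 = 12
Step 2: v brought to 10 mL → factor = 10 mL/v
Product of known-step factors = 12
Overall factor = 7.50 μM / (6.25 nM) = 1200
Step-2 factor = 1200 / 12 = 100
v = 10 mL / 100 = 0.100 mL

0.100 mL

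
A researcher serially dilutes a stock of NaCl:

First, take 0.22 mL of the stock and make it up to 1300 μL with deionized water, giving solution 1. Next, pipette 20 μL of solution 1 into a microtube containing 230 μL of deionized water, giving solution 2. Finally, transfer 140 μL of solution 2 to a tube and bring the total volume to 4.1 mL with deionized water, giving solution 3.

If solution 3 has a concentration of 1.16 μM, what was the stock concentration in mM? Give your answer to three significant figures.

Step 1: 0.22 mL brought to 1300 μL → factor 1.3/0.22 = 5.9091
Step 2: 20 μL + 230 μL = 250 μL total → factor 250/20 = 12.5
Step 3: 140 μL brought to 4.1 mL → factor 4100/140 = 29.286
Overall dilution factor = 5.9091 × 12.5 × 29.286 = 2163.1
Stock = 1.16 μM × 2163.1 = 2509 μM = 2.51 mM

2.51 mM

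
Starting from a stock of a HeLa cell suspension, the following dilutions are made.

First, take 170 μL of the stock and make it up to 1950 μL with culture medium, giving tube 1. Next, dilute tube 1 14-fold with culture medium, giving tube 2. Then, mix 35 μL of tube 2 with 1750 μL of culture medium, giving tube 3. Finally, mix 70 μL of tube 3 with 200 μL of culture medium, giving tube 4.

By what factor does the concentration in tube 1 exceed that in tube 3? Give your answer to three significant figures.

714

Step 1: 170 μL brought to 1950 μL → factor 1950/170 = 11.471
Step 2: 14-fold → factor 14
Step 3: 35 μL + 1750 μL = 1785 μL total → factor 1785/35 = 51
Dilution factor to tube 1 = 11.471; to tube 3 = 8190
[tube 1]/[tube 3] = (factor to tube 3)/(factor to tube 1) = 8190/11.471 = 714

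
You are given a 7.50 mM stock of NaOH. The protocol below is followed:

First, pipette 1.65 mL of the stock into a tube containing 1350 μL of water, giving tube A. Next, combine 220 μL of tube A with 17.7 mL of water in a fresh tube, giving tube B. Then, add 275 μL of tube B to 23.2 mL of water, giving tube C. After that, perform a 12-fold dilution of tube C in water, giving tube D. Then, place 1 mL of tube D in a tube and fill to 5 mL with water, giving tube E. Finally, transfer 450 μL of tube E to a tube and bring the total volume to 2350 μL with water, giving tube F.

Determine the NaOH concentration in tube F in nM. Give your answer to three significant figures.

Step 1: 1.65 mL + 1350 μL = 3 mL total → factor 3/1.65 = 1.8182
Step 2: 220 μL + 17.7 mL = 17920 μL total → factor 17920/220 = 81.455
Step 3: 275 μL + 23.2 mL = 23475 μL total → factor 23475/275 = 85.364
Step 4: 12-fold → factor 12
Step 5: 1 mL brought to 5 mL → factor 5/1 = 5
Step 6: 450 μL brought to 2350 μL → factor 2350/450 = 5.2222
Overall dilution factor = 1.8182 × 81.455 × 85.364 × 12 × 5 × 5.2222 = 3.9612 × 10^6
Final = 7.50 mM / 3.9612 × 10^6 = 1.893 × 10^-6 mM = 1.89 nM

1.89 nM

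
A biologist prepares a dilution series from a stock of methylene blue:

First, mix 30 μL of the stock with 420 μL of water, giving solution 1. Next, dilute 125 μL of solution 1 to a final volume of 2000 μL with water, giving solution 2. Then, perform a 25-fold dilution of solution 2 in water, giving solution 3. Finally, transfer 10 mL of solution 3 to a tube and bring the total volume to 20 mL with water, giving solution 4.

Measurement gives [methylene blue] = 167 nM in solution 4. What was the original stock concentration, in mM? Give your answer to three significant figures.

2.00 mM

Step 1: 30 μL + 420 μL = 450 μL total → factor 450/30 = 15
Step 2: 125 μL brought to 2000 μL → factor 2000/125 = 16
Step 3: 25-fold → factor 25
Step 4: 10 mL brought to 20 mL → factor 20/10 = 2
Overall dilution factor = 15 × 16 × 25 × 2 = 12000
Stock = 167 nM × 12000 = 2.004 × 10^6 nM = 2.00 mM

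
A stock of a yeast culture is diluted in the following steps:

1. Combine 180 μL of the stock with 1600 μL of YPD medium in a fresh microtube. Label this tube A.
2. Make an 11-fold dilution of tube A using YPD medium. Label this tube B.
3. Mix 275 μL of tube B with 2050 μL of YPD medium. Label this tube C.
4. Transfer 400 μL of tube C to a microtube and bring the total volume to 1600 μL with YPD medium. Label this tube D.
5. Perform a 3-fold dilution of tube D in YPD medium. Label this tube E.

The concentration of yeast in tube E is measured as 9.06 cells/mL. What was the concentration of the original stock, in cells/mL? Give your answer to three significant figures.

1.00 × 10^5 cells/mL

Step 1: 180 μL + 1600 μL = 1780 μL total → factor 1780/180 = 9.8889
Step 2: 11-fold → factor 11
Step 3: 275 μL + 2050 μL = 2325 μL total → factor 2325/275 = 8.4545
Step 4: 400 μL brought to 1600 μL → factor 1600/400 = 4
Step 5: 3-fold → factor 3
Overall dilution factor = 9.8889 × 11 × 8.4545 × 4 × 3 = 11036
Stock = 9.06 cells/mL × 11036 = 1.00 × 10^5 cells/mL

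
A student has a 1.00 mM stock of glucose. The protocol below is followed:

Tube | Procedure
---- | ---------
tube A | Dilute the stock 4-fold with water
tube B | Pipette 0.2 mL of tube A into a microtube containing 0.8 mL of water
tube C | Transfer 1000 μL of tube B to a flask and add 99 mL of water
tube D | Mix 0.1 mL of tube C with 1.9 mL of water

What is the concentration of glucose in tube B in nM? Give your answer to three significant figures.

Step 1: 4-fold → factor 4
Step 2: 0.2 mL + 0.8 mL = 1 mL total → factor 1/0.2 = 5
Dilution factor through tube B = 4 × 5 = 20
[tube B] = 1.00 mM / 20 = 0.05000 mM = 5.00 × 10^4 nM

5.00 × 10^4 nM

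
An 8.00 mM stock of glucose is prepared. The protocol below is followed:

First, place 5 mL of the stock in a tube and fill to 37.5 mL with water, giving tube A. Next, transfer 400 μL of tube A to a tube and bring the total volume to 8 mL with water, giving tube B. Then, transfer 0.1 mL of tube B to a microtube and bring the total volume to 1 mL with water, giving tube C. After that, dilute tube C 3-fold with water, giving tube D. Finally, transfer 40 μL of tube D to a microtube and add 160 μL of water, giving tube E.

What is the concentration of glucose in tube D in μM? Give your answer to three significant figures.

Step 1: 5 mL brought to 37.5 mL → factor 37.5/5 = 7.5
Step 2: 400 μL brought to 8 mL → factor 8000/400 = 20
Step 3: 0.1 mL brought to 1 mL → factor 1/0.1 = 10
Step 4: 3-fold → factor 3
Dilution factor through tube D = 7.5 × 20 × 10 × 3 = 4500
[tube D] = 8.00 mM / 4500 = 0.001778 mM = 1.78 μM

1.78 μM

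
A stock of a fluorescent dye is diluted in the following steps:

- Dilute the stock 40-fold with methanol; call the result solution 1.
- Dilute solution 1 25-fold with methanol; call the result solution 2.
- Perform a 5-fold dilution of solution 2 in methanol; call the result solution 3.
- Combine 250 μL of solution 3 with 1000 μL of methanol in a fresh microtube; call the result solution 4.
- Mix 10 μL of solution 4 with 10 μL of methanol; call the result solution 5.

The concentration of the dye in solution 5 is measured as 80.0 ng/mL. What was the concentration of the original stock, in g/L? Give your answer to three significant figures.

Step 1: 40-fold → factor 40
Step 2: 25-fold → factor 25
Step 3: 5-fold → factor 5
Step 4: 250 μL + 1000 μL = 1250 μL total → factor 1250/250 = 5
Step 5: 10 μL + 10 μL = 20 μL total → factor 20/10 = 2
Overall dilution factor = 40 × 25 × 5 × 5 × 2 = 50000
Stock = 80.0 ng/mL × 50000 = 4.000 × 10^6 ng/mL = 4.00 g/L

4.00 g/L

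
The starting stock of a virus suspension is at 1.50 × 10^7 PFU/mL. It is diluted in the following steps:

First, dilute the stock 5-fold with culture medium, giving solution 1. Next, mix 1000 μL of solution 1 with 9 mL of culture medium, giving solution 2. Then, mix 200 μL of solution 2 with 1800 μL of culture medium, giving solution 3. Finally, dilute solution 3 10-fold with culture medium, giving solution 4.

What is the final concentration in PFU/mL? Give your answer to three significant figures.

Step 1: 5-fold → factor 5
Step 2: 1000 μL + 9 mL = 10000 μL total → factor 10000/1000 = 10
Step 3: 200 μL + 1800 μL = 2000 μL total → factor 2000/200 = 10
Step 4: 10-fold → factor 10
Overall dilution factor = 5 × 10 × 10 × 10 = 5000
Final = 1.50 × 10^7 PFU/mL / 5000 = 3.00 × 10^3 PFU/mL

3.00 × 10^3 PFU/mL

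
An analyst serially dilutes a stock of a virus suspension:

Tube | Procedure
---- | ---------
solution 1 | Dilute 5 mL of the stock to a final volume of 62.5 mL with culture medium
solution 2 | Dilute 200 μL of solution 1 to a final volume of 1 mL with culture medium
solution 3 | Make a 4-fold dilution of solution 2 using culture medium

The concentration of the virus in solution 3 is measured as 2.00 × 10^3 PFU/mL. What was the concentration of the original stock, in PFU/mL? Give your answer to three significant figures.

5.00 × 10^5 PFU/mL

Step 1: 5 mL brought to 62.5 mL → factor 62.5/5 = 12.5
Step 2: 200 μL brought to 1 mL → factor 1000/200 = 5
Step 3: 4-fold → factor 4
Overall dilution factor = 12.5 × 5 × 4 = 250
Stock = 2.00 × 10^3 PFU/mL × 250 = 5.00 × 10^5 PFU/mL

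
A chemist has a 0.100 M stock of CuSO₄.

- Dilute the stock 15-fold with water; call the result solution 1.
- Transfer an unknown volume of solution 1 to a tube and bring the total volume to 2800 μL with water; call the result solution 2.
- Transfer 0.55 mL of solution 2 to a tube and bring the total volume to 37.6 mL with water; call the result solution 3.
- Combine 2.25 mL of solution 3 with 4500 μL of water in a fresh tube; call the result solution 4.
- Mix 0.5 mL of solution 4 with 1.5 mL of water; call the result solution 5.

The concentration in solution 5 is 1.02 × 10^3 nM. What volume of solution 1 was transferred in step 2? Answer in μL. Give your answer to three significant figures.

351 μL

Step 1: 15-fold → factor 15
Step 2: v brought to 2800 μL → factor = 2800 μL/v
Step 3: 0.55 mL brought to 37.6 mL → factor 37.6/0.55 = 68.364
Step 4: 2.25 mL + 4500 μL = 6.75 mL total → factor 6.75/2.25 = 3
Step 5: 0.5 mL + 1.5 mL = 2 mL total → factor 2/0.5 = 4
Product of known-step factors = 12305
Overall factor = 0.100 M / (1.02 × 10^3 nM) = 98039
Step-2 factor = 98039 / 12305 = 7.9671
v = 2800 μL / 7.9671 = 351 μL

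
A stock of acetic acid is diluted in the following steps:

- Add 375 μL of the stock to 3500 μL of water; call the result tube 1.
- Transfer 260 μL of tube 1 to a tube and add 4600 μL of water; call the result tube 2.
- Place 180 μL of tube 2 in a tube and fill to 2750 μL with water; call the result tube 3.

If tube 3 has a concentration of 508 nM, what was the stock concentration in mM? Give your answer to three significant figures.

1.50 mM

Step 1: 375 μL + 3500 μL = 3875 μL total → factor 3875/375 = 10.333
Step 2: 260 μL + 4600 μL = 4860 μL total → factor 4860/260 = 18.692
Step 3: 180 μL brought to 2750 μL → factor 2750/180 = 15.278
Overall dilution factor = 10.333 × 18.692 × 15.278 = 2951
Stock = 508 nM × 2951 = 1.499 × 10^6 nM = 1.50 mM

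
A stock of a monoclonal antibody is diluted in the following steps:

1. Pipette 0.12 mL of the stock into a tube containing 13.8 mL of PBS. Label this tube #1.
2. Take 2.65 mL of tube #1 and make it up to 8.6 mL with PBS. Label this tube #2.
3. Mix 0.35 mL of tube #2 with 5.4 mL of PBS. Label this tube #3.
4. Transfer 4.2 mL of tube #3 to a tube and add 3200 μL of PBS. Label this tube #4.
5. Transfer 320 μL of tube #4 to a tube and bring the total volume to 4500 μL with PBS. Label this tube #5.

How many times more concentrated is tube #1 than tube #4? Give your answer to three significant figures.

Step 1: 0.12 mL + 13.8 mL = 13.92 mL total → factor 13.92/0.12 = 116
Step 2: 2.65 mL brought to 8.6 mL → factor 8.6/2.65 = 3.2453
Step 3: 0.35 mL + 5.4 mL = 5.75 mL total → factor 5.75/0.35 = 16.429
Step 4: 4.2 mL + 3200 μL = 7.4 mL total → factor 7.4/4.2 = 1.7619
Dilution factor to tube #1 = 116; to tube #4 = 10897
[tube #1]/[tube #4] = (factor to tube #4)/(factor to tube #1) = 10897/116 = 93.9

93.9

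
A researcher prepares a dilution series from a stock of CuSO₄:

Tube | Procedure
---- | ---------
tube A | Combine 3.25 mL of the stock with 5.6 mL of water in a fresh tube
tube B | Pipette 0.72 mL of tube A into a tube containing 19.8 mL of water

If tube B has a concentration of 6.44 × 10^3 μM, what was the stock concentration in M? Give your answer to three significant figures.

0.500 M

Step 1: 3.25 mL + 5.6 mL = 8.85 mL total → factor 8.85/3.25 = 2.7231
Step 2: 0.72 mL + 19.8 mL = 20.52 mL total → factor 20.52/0.72 = 28.5
Overall dilution factor = 2.7231 × 28.5 = 77.608
Stock = 6.44 × 10^3 μM × 77.608 = 4.998 × 10^5 μM = 0.500 M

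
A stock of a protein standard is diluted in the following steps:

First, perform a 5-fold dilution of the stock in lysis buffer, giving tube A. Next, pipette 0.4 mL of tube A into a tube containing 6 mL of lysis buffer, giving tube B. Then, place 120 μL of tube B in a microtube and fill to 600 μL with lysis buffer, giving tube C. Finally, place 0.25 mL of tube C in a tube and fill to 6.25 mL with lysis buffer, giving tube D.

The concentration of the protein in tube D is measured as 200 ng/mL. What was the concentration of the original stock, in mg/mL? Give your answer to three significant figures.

Step 1: 5-fold → factor 5
Step 2: 0.4 mL + 6 mL = 6.4 mL total → factor 6.4/0.4 = 16
Step 3: 120 μL brought to 600 μL → factor 600/120 = 5
Step 4: 0.25 mL brought to 6.25 mL → factor 6.25/0.25 = 25
Overall dilution factor = 5 × 16 × 5 × 25 = 10000
Stock = 200 ng/mL × 10000 = 2.000 × 10^6 ng/mL = 2.00 mg/mL

2.00 mg/mL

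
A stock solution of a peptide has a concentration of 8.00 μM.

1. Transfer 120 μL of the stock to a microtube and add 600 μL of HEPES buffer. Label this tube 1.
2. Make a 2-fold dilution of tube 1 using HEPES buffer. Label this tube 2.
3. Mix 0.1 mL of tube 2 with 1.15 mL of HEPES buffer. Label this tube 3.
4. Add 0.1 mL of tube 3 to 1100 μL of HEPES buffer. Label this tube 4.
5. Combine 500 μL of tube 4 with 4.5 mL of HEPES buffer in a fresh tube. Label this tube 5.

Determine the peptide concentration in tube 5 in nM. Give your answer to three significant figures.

0.444 nM

Step 1: 120 μL + 600 μL = 720 μL total → factor 720/120 = 6
Step 2: 2-fold → factor 2
Step 3: 0.1 mL + 1.15 mL = 1.25 mL total → factor 1.25/0.1 = 12.5
Step 4: 0.1 mL + 1100 μL = 1.2 mL total → factor 1.2/0.1 = 12
Step 5: 500 μL + 4.5 mL = 5000 μL total → factor 5000/500 = 10
Overall dilution factor = 6 × 2 × 12.5 × 12 × 10 = 18000
Final = 8.00 μM / 18000 = 0.0004444 μM = 0.444 nM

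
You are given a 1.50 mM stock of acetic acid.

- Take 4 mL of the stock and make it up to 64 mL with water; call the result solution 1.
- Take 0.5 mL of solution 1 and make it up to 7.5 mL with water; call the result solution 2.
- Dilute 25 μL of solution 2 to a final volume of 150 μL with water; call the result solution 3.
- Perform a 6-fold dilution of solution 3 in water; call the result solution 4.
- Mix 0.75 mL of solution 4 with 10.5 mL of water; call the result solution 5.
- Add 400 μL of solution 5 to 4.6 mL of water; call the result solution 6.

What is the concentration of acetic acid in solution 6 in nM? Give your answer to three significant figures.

0.926 nM

Step 1: 4 mL brought to 64 mL → factor 64/4 = 16
Step 2: 0.5 mL brought to 7.5 mL → factor 7.5/0.5 = 15
Step 3: 25 μL brought to 150 μL → factor 150/25 = 6
Step 4: 6-fold → factor 6
Step 5: 0.75 mL + 10.5 mL = 11.25 mL total → factor 11.25/0.75 = 15
Step 6: 400 μL + 4.6 mL = 5000 μL total → factor 5000/400 = 12.5
Overall dilution factor = 16 × 15 × 6 × 6 × 15 × 12.5 = 1.62 × 10^6
Final = 1.50 mM / 1.62 × 10^6 = 9.259 × 10^-7 mM = 0.926 nM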